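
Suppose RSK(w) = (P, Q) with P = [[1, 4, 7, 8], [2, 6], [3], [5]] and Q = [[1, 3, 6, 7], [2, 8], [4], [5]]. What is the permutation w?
5 3 6 2 1 7 8 4

Reverse the RSK construction: for i from n down to 1, find the cell of Q containing i, remove the entry at that cell from P, and reverse-bump it up through P; the value ejected from row 1 is w(i).

Step i=8: Q has 8 at row 2, column 2; remove 6 from row 2 of P and reverse-bump: 6 enters row 1 and ejects 4. So w(8) = 4. P is now [[1, 6, 7, 8], [2], [3], [5]].
Step i=7: Q has 7 at row 1, column 4; remove that cell from P, ejecting 8. So w(7) = 8. P is now [[1, 6, 7], [2], [3], [5]].
Step i=6: Q has 6 at row 1, column 3; remove that cell from P, ejecting 7. So w(6) = 7. P is now [[1, 6], [2], [3], [5]].
Step i=5: Q has 5 at row 4, column 1; remove 5 from row 4 of P and reverse-bump: 5 enters row 3 and ejects 3; 3 enters row 2 and ejects 2; 2 enters row 1 and ejects 1. So w(5) = 1. P is now [[2, 6], [3], [5]].
Step i=4: Q has 4 at row 3, column 1; remove 5 from row 3 of P and reverse-bump: 5 enters row 2 and ejects 3; 3 enters row 1 and ejects 2. So w(4) = 2. P is now [[3, 6], [5]].
Step i=3: Q has 3 at row 1, column 2; remove that cell from P, ejecting 6. So w(3) = 6. P is now [[3], [5]].
Step i=2: Q has 2 at row 2, column 1; remove 5 from row 2 of P and reverse-bump: 5 enters row 1 and ejects 3. So w(2) = 3. P is now [[5]].
Step i=1: Q has 1 at row 1, column 1; remove that cell from P, ejecting 5. So w(1) = 5. P is now [].

So w = 5 3 6 2 1 7 8 4.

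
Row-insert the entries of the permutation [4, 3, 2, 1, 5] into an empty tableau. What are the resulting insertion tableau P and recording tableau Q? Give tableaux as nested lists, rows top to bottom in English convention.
P = [[1, 5], [2], [3], [4]], Q = [[1, 5], [2], [3], [4]]

Insert each entry of the permutation into P by Schensted row insertion, recording in Q the position of each new cell.

Insert 4: appended to row 1. P = [[4]].
Insert 3: 3 bumps 4 from row 1; 4 starts row 2. P = [[3], [4]].
Insert 2: 2 bumps 3 from row 1; 3 bumps 4 from row 2; 4 starts row 3. P = [[2], [3], [4]].
Insert 1: 1 bumps 2 from row 1; 2 bumps 3 from row 2; 3 bumps 4 from row 3; 4 starts row 4. P = [[1], [2], [3], [4]].
Insert 5: appended to row 1. P = [[1, 5], [2], [3], [4]].

So P = [[1, 5], [2], [3], [4]], Q = [[1, 5], [2], [3], [4]].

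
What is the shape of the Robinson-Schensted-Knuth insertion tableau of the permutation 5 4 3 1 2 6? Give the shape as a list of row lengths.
[3, 1, 1, 1]

RSK row insertion gives P = [[1, 2, 6], [3], [4], [5]], which has shape [3, 1, 1, 1].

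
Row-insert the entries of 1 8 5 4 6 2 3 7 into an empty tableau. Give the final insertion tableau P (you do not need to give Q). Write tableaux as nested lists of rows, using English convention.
P = [[1, 2, 3, 7], [4, 6], [5], [8]]

Insert 1: appended to row 1. P = [[1]].
Insert 8: appended to row 1. P = [[1, 8]].
Insert 5: 5 bumps 8 from row 1; 8 starts row 2. P = [[1, 5], [8]].
Insert 4: 4 bumps 5 from row 1; 5 bumps 8 from row 2; 8 starts row 3. P = [[1, 4], [5], [8]].
Insert 6: appended to row 1. P = [[1, 4, 6], [5], [8]].
Insert 2: 2 bumps 4 from row 1; 4 bumps 5 from row 2; 5 bumps 8 from row 3; 8 starts row 4. P = [[1, 2, 6], [4], [5], [8]].
Insert 3: 3 bumps 6 from row 1; 6 appends to row 2. P = [[1, 2, 3], [4, 6], [5], [8]].
Insert 7: appended to row 1. P = [[1, 2, 3, 7], [4, 6], [5], [8]].

So P = [[1, 2, 3, 7], [4, 6], [5], [8]].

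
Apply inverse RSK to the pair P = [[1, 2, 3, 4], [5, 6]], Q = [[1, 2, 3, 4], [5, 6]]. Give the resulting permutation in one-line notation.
Reverse the RSK construction: for i from n down to 1, find the cell of Q containing i, remove the entry at that cell from P, and reverse-bump it up through P; the value ejected from row 1 is w(i).

Step i=6: Q has 6 at row 2, column 2; remove 6 from row 2 of P and reverse-bump: 6 enters row 1 and ejects 4. So w(6) = 4. P is now [[1, 2, 3, 6], [5]].
Step i=5: Q has 5 at row 2, column 1; remove 5 from row 2 of P and reverse-bump: 5 enters row 1 and ejects 3. So w(5) = 3. P is now [[1, 2, 5, 6]].
Step i=4: Q has 4 at row 1, column 4; remove that cell from P, ejecting 6. So w(4) = 6. P is now [[1, 2, 5]].
Step i=3: Q has 3 at row 1, column 3; remove that cell from P, ejecting 5. So w(3) = 5. P is now [[1, 2]].
Step i=2: Q has 2 at row 1, column 2; remove that cell from P, ejecting 2. So w(2) = 2. P is now [[1]].
Step i=1: Q has 1 at row 1, column 1; remove that cell from P, ejecting 1. So w(1) = 1. P is now [].

So w = 1 2 5 6 3 4.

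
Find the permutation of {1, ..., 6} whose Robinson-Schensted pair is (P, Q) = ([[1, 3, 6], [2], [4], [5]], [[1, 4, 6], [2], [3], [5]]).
5 4 2 3 1 6

Reverse the RSK construction: for i from n down to 1, find the cell of Q containing i, remove the entry at that cell from P, and reverse-bump it up through P; the value ejected from row 1 is w(i).

Step i=6: Q has 6 at row 1, column 3; remove that cell from P, ejecting 6. So w(6) = 6. P is now [[1, 3], [2], [4], [5]].
Step i=5: Q has 5 at row 4, column 1; remove 5 from row 4 of P and reverse-bump: 5 enters row 3 and ejects 4; 4 enters row 2 and ejects 2; 2 enters row 1 and ejects 1. So w(5) = 1. P is now [[2, 3], [4], [5]].
Step i=4: Q has 4 at row 1, column 2; remove that cell from P, ejecting 3. So w(4) = 3. P is now [[2], [4], [5]].
Step i=3: Q has 3 at row 3, column 1; remove 5 from row 3 of P and reverse-bump: 5 enters row 2 and ejects 4; 4 enters row 1 and ejects 2. So w(3) = 2. P is now [[4], [5]].
Step i=2: Q has 2 at row 2, column 1; remove 5 from row 2 of P and reverse-bump: 5 enters row 1 and ejects 4. So w(2) = 4. P is now [[5]].
Step i=1: Q has 1 at row 1, column 1; remove that cell from P, ejecting 5. So w(1) = 5. P is now [].

So w = 5 4 2 3 1 6.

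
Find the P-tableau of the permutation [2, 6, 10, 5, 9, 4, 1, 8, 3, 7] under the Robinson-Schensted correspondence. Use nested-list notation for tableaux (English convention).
P = [[1, 3, 7], [2, 4, 8], [5, 9], [6, 10]]

After inserting 2: P = [[2]].
After inserting 6: P = [[2, 6]].
After inserting 10: P = [[2, 6, 10]].
After inserting 5: P = [[2, 5, 10], [6]].
After inserting 9: P = [[2, 5, 9], [6, 10]].
After inserting 4: P = [[2, 4, 9], [5, 10], [6]].
After inserting 1: P = [[1, 4, 9], [2, 10], [5], [6]].
After inserting 8: P = [[1, 4, 8], [2, 9], [5, 10], [6]].
After inserting 3: P = [[1, 3, 8], [2, 4], [5, 9], [6, 10]].
After inserting 7: P = [[1, 3, 7], [2, 4, 8], [5, 9], [6, 10]].

So P = [[1, 3, 7], [2, 4, 8], [5, 9], [6, 10]].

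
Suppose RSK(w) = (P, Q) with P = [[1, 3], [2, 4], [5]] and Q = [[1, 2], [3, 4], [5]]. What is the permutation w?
Reverse the RSK construction: for i from n down to 1, find the cell of Q containing i, remove the entry at that cell from P, and reverse-bump it up through P; the value ejected from row 1 is w(i).

Step i=5: Q has 5 at row 3, column 1; remove 5 from row 3 of P and reverse-bump: 5 enters row 2 and ejects 4; 4 enters row 1 and ejects 3. So w(5) = 3. P is now [[1, 4], [2, 5]].
Step i=4: Q has 4 at row 2, column 2; remove 5 from row 2 of P and reverse-bump: 5 enters row 1 and ejects 4. So w(4) = 4. P is now [[1, 5], [2]].
Step i=3: Q has 3 at row 2, column 1; remove 2 from row 2 of P and reverse-bump: 2 enters row 1 and ejects 1. So w(3) = 1. P is now [[2, 5]].
Step i=2: Q has 2 at row 1, column 2; remove that cell from P, ejecting 5. So w(2) = 5. P is now [[2]].
Step i=1: Q has 1 at row 1, column 1; remove that cell from P, ejecting 2. So w(1) = 2. P is now [].

So w = 2 5 1 4 3.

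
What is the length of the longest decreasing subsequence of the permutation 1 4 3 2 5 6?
3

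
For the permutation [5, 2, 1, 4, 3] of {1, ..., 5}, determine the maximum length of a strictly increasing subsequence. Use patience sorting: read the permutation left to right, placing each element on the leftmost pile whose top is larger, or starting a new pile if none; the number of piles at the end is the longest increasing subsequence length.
5: new pile. tops = [5]
2: onto pile 1 (replacing 5). tops = [2]
1: onto pile 1 (replacing 2). tops = [1]
4: new pile. tops = [1, 4]
3: onto pile 2 (replacing 4). tops = [1, 3]

2 piles, so the longest increasing subsequence has length 2.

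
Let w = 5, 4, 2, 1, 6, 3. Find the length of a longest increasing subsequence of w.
2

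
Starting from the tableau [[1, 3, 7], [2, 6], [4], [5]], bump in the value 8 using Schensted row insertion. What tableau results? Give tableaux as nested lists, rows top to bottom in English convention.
[[1, 3, 7, 8], [2, 6], [4], [5]]

8 is larger than every entry of row 1, so it is appended to row 1. The new tableau is [[1, 3, 7, 8], [2, 6], [4], [5]].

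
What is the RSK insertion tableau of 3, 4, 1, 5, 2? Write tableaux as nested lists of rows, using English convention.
After inserting 3: P = [[3]].
After inserting 4: P = [[3, 4]].
After inserting 1: P = [[1, 4], [3]].
After inserting 5: P = [[1, 4, 5], [3]].
After inserting 2: P = [[1, 2, 5], [3, 4]].

So P = [[1, 2, 5], [3, 4]].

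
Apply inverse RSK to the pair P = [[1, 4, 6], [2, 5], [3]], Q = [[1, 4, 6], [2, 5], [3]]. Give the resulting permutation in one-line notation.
Reverse RSK: for i = n, n-1, ..., 1, locate i in Q, remove the corresponding corner cell from P, and reverse-bump its entry up through P; the value ejected from row 1 is w(i).

So w = 3 2 1 5 4 6.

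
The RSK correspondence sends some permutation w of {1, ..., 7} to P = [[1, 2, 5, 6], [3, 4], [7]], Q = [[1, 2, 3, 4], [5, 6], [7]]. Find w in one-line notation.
3 4 5 7 1 6 2

Reverse the RSK construction: for i from n down to 1, find the cell of Q containing i, remove the entry at that cell from P, and reverse-bump it up through P; the value ejected from row 1 is w(i).

Step i=7: Q has 7 at row 3, column 1; remove 7 from row 3 of P and reverse-bump: 7 enters row 2 and ejects 4; 4 enters row 1 and ejects 2. So w(7) = 2. P is now [[1, 4, 5, 6], [3, 7]].
Step i=6: Q has 6 at row 2, column 2; remove 7 from row 2 of P and reverse-bump: 7 enters row 1 and ejects 6. So w(6) = 6. P is now [[1, 4, 5, 7], [3]].
Step i=5: Q has 5 at row 2, column 1; remove 3 from row 2 of P and reverse-bump: 3 enters row 1 and ejects 1. So w(5) = 1. P is now [[3, 4, 5, 7]].
Step i=4: Q has 4 at row 1, column 4; remove that cell from P, ejecting 7. So w(4) = 7. P is now [[3, 4, 5]].
Step i=3: Q has 3 at row 1, column 3; remove that cell from P, ejecting 5. So w(3) = 5. P is now [[3, 4]].
Step i=2: Q has 2 at row 1, column 2; remove that cell from P, ejecting 4. So w(2) = 4. P is now [[3]].
Step i=1: Q has 1 at row 1, column 1; remove that cell from P, ejecting 3. So w(1) = 3. P is now [].

So w = 3 4 5 7 1 6 2.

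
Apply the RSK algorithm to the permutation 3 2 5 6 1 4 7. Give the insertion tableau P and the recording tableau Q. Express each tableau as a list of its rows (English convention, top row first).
P = [[1, 4, 6, 7], [2, 5], [3]], Q = [[1, 3, 4, 7], [2, 6], [5]]

Insert each entry of the permutation into P by Schensted row insertion, recording in Q the position of each new cell.

Insert 3: appended to row 1. P = [[3]].
Insert 2: 2 bumps 3 from row 1; 3 starts row 2. P = [[2], [3]].
Insert 5: appended to row 1. P = [[2, 5], [3]].
Insert 6: appended to row 1. P = [[2, 5, 6], [3]].
Insert 1: 1 bumps 2 from row 1; 2 bumps 3 from row 2; 3 starts row 3. P = [[1, 5, 6], [2], [3]].
Insert 4: 4 bumps 5 from row 1; 5 appends to row 2. P = [[1, 4, 6], [2, 5], [3]].
Insert 7: appended to row 1. P = [[1, 4, 6, 7], [2, 5], [3]].

So P = [[1, 4, 6, 7], [2, 5], [3]], Q = [[1, 3, 4, 7], [2, 6], [5]].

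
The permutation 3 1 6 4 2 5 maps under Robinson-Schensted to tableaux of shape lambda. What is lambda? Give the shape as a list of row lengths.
Row-insert each entry into an empty tableau.

After inserting 3: P = [[3]].
After inserting 1: P = [[1], [3]].
After inserting 6: P = [[1, 6], [3]].
After inserting 4: P = [[1, 4], [3, 6]].
After inserting 2: P = [[1, 2], [3, 4], [6]].
After inserting 5: P = [[1, 2, 5], [3, 4], [6]].

The final insertion tableau P = [[1, 2, 5], [3, 4], [6]] has shape [3, 2, 1].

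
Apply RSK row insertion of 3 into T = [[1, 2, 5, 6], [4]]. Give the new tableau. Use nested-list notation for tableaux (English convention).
In row 1, 3 replaces 5 (the leftmost entry greater than 3); 5 is bumped to row 2. 5 is appended to row 2. The new tableau is [[1, 2, 3, 6], [4, 5]].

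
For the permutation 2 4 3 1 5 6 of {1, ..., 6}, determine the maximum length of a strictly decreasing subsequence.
3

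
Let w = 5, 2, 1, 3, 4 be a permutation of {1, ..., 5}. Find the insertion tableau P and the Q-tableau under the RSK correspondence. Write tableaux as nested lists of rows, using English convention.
P = [[1, 3, 4], [2], [5]], Q = [[1, 4, 5], [2], [3]]

Insert each entry of the permutation into P by Schensted row insertion, recording in Q the position of each new cell.

Insert 5: appended to row 1. P = [[5]].
Insert 2: 2 bumps 5 from row 1; 5 starts row 2. P = [[2], [5]].
Insert 1: 1 bumps 2 from row 1; 2 bumps 5 from row 2; 5 starts row 3. P = [[1], [2], [5]].
Insert 3: appended to row 1. P = [[1, 3], [2], [5]].
Insert 4: appended to row 1. P = [[1, 3, 4], [2], [5]].

So P = [[1, 3, 4], [2], [5]], Q = [[1, 4, 5], [2], [3]].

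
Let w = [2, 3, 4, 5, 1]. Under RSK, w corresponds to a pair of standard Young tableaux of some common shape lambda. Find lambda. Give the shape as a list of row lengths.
[4, 1]

Row-insert each entry into an empty tableau.

After inserting 2: P = [[2]].
After inserting 3: P = [[2, 3]].
After inserting 4: P = [[2, 3, 4]].
After inserting 5: P = [[2, 3, 4, 5]].
After inserting 1: P = [[1, 3, 4, 5], [2]].

The final insertion tableau P = [[1, 3, 4, 5], [2]] has shape [4, 1].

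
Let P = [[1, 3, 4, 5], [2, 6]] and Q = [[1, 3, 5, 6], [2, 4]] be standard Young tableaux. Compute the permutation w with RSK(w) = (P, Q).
Reverse the RSK construction: for i from n down to 1, find the cell of Q containing i, remove the entry at that cell from P, and reverse-bump it up through P; the value ejected from row 1 is w(i).

Step i=6: Q has 6 at row 1, column 4; remove that cell from P, ejecting 5. So w(6) = 5. P is now [[1, 3, 4], [2, 6]].
Step i=5: Q has 5 at row 1, column 3; remove that cell from P, ejecting 4. So w(5) = 4. P is now [[1, 3], [2, 6]].
Step i=4: Q has 4 at row 2, column 2; remove 6 from row 2 of P and reverse-bump: 6 enters row 1 and ejects 3. So w(4) = 3. P is now [[1, 6], [2]].
Step i=3: Q has 3 at row 1, column 2; remove that cell from P, ejecting 6. So w(3) = 6. P is now [[1], [2]].
Step i=2: Q has 2 at row 2, column 1; remove 2 from row 2 of P and reverse-bump: 2 enters row 1 and ejects 1. So w(2) = 1. P is now [[2]].
Step i=1: Q has 1 at row 1, column 1; remove that cell from P, ejecting 2. So w(1) = 2. P is now [].

So w = 2 1 6 3 4 5.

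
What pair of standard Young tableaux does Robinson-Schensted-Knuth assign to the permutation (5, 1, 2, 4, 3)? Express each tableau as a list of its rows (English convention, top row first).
P = [[1, 2, 3], [4], [5]], Q = [[1, 3, 4], [2], [5]]

Insert each entry of the permutation into P by Schensted row insertion, recording in Q the position of each new cell.

Insert 5: appended to row 1. P = [[5]], Q = [[1]].
Insert 1: 1 bumps 5 from row 1; 5 starts row 2. P = [[1], [5]], Q = [[1], [2]].
Insert 2: appended to row 1. P = [[1, 2], [5]], Q = [[1, 3], [2]].
Insert 4: appended to row 1. P = [[1, 2, 4], [5]], Q = [[1, 3, 4], [2]].
Insert 3: 3 bumps 4 from row 1; 4 bumps 5 from row 2; 5 starts row 3. P = [[1, 2, 3], [4], [5]], Q = [[1, 3, 4], [2], [5]].

So P = [[1, 2, 3], [4], [5]], Q = [[1, 3, 4], [2], [5]].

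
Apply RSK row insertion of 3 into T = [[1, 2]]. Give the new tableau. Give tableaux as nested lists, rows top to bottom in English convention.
[[1, 2, 3]]

3 is larger than every entry of row 1, so it is appended to row 1. The new tableau is [[1, 2, 3]].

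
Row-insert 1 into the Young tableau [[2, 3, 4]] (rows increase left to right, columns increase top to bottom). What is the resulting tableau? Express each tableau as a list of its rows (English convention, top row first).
In row 1, 1 replaces 2 (the leftmost entry greater than 1); 2 is bumped to row 2. 2 starts a new row 2. The new tableau is [[1, 3, 4], [2]].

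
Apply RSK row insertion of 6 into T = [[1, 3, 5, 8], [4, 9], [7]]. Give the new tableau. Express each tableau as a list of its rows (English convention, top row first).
[[1, 3, 5, 6], [4, 8], [7, 9]]

In row 1, 6 replaces 8 (the leftmost entry greater than 6); 8 is bumped to row 2. In row 2, 8 replaces 9 (the leftmost entry greater than 8); 9 is bumped to row 3. 9 is appended to row 3. The new tableau is [[1, 3, 5, 6], [4, 8], [7, 9]].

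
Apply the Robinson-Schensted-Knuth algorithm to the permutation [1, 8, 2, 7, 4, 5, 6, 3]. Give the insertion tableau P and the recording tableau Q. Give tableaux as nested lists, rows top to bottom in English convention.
Insert each entry of the permutation into P by Schensted row insertion, recording in Q the position of each new cell.

Insert 1: appended to row 1. P = [[1]].
Insert 8: appended to row 1. P = [[1, 8]].
Insert 2: 2 bumps 8 from row 1; 8 starts row 2. P = [[1, 2], [8]].
Insert 7: appended to row 1. P = [[1, 2, 7], [8]].
Insert 4: 4 bumps 7 from row 1; 7 bumps 8 from row 2; 8 starts row 3. P = [[1, 2, 4], [7], [8]].
Insert 5: appended to row 1. P = [[1, 2, 4, 5], [7], [8]].
Insert 6: appended to row 1. P = [[1, 2, 4, 5, 6], [7], [8]].
Insert 3: 3 bumps 4 from row 1; 4 bumps 7 from row 2; 7 bumps 8 from row 3; 8 starts row 4. P = [[1, 2, 3, 5, 6], [4], [7], [8]].

So P = [[1, 2, 3, 5, 6], [4], [7], [8]], Q = [[1, 2, 4, 6, 7], [3], [5], [8]].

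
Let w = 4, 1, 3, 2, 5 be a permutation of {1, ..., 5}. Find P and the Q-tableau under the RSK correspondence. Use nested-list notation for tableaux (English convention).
Insert each entry of the permutation into P by Schensted row insertion, recording in Q the position of each new cell.

Insert 4: appended to row 1. P = [[4]].
Insert 1: 1 bumps 4 from row 1; 4 starts row 2. P = [[1], [4]].
Insert 3: appended to row 1. P = [[1, 3], [4]].
Insert 2: 2 bumps 3 from row 1; 3 bumps 4 from row 2; 4 starts row 3. P = [[1, 2], [3], [4]].
Insert 5: appended to row 1. P = [[1, 2, 5], [3], [4]].

So P = [[1, 2, 5], [3], [4]], Q = [[1, 3, 5], [2], [4]].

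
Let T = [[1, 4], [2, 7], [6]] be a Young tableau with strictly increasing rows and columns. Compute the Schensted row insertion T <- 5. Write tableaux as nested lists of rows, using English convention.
5 is larger than every entry of row 1, so it is appended to row 1. The new tableau is [[1, 4, 5], [2, 7], [6]].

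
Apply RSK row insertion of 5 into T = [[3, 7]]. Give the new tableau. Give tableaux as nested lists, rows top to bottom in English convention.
[[3, 5], [7]]

In row 1, 5 replaces 7 (the leftmost entry greater than 5); 7 is bumped to row 2. 7 starts a new row 2. The new tableau is [[3, 5], [7]].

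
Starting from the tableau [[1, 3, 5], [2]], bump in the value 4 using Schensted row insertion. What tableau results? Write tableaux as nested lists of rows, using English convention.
In row 1, 4 replaces 5 (the leftmost entry greater than 4); 5 is bumped to row 2. 5 is appended to row 2. The new tableau is [[1, 3, 4], [2, 5]].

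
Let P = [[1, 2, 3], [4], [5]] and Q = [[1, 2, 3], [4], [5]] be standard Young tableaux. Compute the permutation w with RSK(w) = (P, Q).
Reverse the RSK construction: for i from n down to 1, find the cell of Q containing i, remove the entry at that cell from P, and reverse-bump it up through P; the value ejected from row 1 is w(i).

Step i=5: Q has 5 at row 3, column 1; remove 5 from row 3 of P and reverse-bump: 5 enters row 2 and ejects 4; 4 enters row 1 and ejects 3. So w(5) = 3. P is now [[1, 2, 4], [5]].
Step i=4: Q has 4 at row 2, column 1; remove 5 from row 2 of P and reverse-bump: 5 enters row 1 and ejects 4. So w(4) = 4. P is now [[1, 2, 5]].
Step i=3: Q has 3 at row 1, column 3; remove that cell from P, ejecting 5. So w(3) = 5. P is now [[1, 2]].
Step i=2: Q has 2 at row 1, column 2; remove that cell from P, ejecting 2. So w(2) = 2. P is now [[1]].
Step i=1: Q has 1 at row 1, column 1; remove that cell from P, ejecting 1. So w(1) = 1. P is now [].

So w = 1 2 5 4 3.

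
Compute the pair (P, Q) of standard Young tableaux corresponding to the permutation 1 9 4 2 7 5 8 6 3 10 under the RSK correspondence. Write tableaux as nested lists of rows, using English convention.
P = [[1, 2, 3, 6, 10], [4, 5, 8], [7], [9]], Q = [[1, 2, 5, 7, 10], [3, 6, 8], [4], [9]]

Insert each entry of the permutation into P by Schensted row insertion, recording in Q the position of each new cell.

Insert 1: appended to row 1. P = [[1]].
Insert 9: appended to row 1. P = [[1, 9]].
Insert 4: 4 bumps 9 from row 1; 9 starts row 2. P = [[1, 4], [9]].
Insert 2: 2 bumps 4 from row 1; 4 bumps 9 from row 2; 9 starts row 3. P = [[1, 2], [4], [9]].
Insert 7: appended to row 1. P = [[1, 2, 7], [4], [9]].
Insert 5: 5 bumps 7 from row 1; 7 appends to row 2. P = [[1, 2, 5], [4, 7], [9]].
Insert 8: appended to row 1. P = [[1, 2, 5, 8], [4, 7], [9]].
Insert 6: 6 bumps 8 from row 1; 8 appends to row 2. P = [[1, 2, 5, 6], [4, 7, 8], [9]].
Insert 3: 3 bumps 5 from row 1; 5 bumps 7 from row 2; 7 bumps 9 from row 3; 9 starts row 4. P = [[1, 2, 3, 6], [4, 5, 8], [7], [9]].
Insert 10: appended to row 1. P = [[1, 2, 3, 6, 10], [4, 5, 8], [7], [9]].

So P = [[1, 2, 3, 6, 10], [4, 5, 8], [7], [9]], Q = [[1, 2, 5, 7, 10], [3, 6, 8], [4], [9]].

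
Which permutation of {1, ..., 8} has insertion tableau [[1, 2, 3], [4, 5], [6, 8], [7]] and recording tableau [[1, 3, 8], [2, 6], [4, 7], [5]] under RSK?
Reverse the RSK construction: for i from n down to 1, find the cell of Q containing i, remove the entry at that cell from P, and reverse-bump it up through P; the value ejected from row 1 is w(i).

Step i=8: Q has 8 at row 1, column 3; remove that cell from P, ejecting 3. So w(8) = 3. P is now [[1, 2], [4, 5], [6, 8], [7]].
Step i=7: Q has 7 at row 3, column 2; remove 8 from row 3 of P and reverse-bump: 8 enters row 2 and ejects 5; 5 enters row 1 and ejects 2. So w(7) = 2. P is now [[1, 5], [4, 8], [6], [7]].
Step i=6: Q has 6 at row 2, column 2; remove 8 from row 2 of P and reverse-bump: 8 enters row 1 and ejects 5. So w(6) = 5. P is now [[1, 8], [4], [6], [7]].
Step i=5: Q has 5 at row 4, column 1; remove 7 from row 4 of P and reverse-bump: 7 enters row 3 and ejects 6; 6 enters row 2 and ejects 4; 4 enters row 1 and ejects 1. So w(5) = 1. P is now [[4, 8], [6], [7]].
Step i=4: Q has 4 at row 3, column 1; remove 7 from row 3 of P and reverse-bump: 7 enters row 2 and ejects 6; 6 enters row 1 and ejects 4. So w(4) = 4. P is now [[6, 8], [7]].
Step i=3: Q has 3 at row 1, column 2; remove that cell from P, ejecting 8. So w(3) = 8. P is now [[6], [7]].
Step i=2: Q has 2 at row 2, column 1; remove 7 from row 2 of P and reverse-bump: 7 enters row 1 and ejects 6. So w(2) = 6. P is now [[7]].
Step i=1: Q has 1 at row 1, column 1; remove that cell from P, ejecting 7. So w(1) = 7. P is now [].

So w = 7 6 8 4 1 5 2 3.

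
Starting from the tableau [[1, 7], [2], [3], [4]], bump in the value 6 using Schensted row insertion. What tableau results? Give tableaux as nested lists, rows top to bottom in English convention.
[[1, 6], [2, 7], [3], [4]]

In row 1, 6 replaces 7 (the leftmost entry greater than 6); 7 is bumped to row 2. 7 is appended to row 2. The new tableau is [[1, 6], [2, 7], [3], [4]].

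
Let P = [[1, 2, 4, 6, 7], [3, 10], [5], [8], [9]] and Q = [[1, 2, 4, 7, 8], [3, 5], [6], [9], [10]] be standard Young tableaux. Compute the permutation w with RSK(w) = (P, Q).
1 9 3 10 8 5 6 7 4 2

Reverse the RSK construction: for i from n down to 1, find the cell of Q containing i, remove the entry at that cell from P, and reverse-bump it up through P; the value ejected from row 1 is w(i).

Step i=10: Q has 10 at row 5, column 1; remove 9 from row 5 of P and reverse-bump: 9 enters row 4 and ejects 8; 8 enters row 3 and ejects 5; 5 enters row 2 and ejects 3; 3 enters row 1 and ejects 2. So w(10) = 2. P is now [[1, 3, 4, 6, 7], [5, 10], [8], [9]].
Step i=9: Q has 9 at row 4, column 1; remove 9 from row 4 of P and reverse-bump: 9 enters row 3 and ejects 8; 8 enters row 2 and ejects 5; 5 enters row 1 and ejects 4. So w(9) = 4. P is now [[1, 3, 5, 6, 7], [8, 10], [9]].
Step i=8: Q has 8 at row 1, column 5; remove that cell from P, ejecting 7. So w(8) = 7. P is now [[1, 3, 5, 6], [8, 10], [9]].
Step i=7: Q has 7 at row 1, column 4; remove that cell from P, ejecting 6. So w(7) = 6. P is now [[1, 3, 5], [8, 10], [9]].
Step i=6: Q has 6 at row 3, column 1; remove 9 from row 3 of P and reverse-bump: 9 enters row 2 and ejects 8; 8 enters row 1 and ejects 5. So w(6) = 5. P is now [[1, 3, 8], [9, 10]].
Step i=5: Q has 5 at row 2, column 2; remove 10 from row 2 of P and reverse-bump: 10 enters row 1 and ejects 8. So w(5) = 8. P is now [[1, 3, 10], [9]].
Step i=4: Q has 4 at row 1, column 3; remove that cell from P, ejecting 10. So w(4) = 10. P is now [[1, 3], [9]].
Step i=3: Q has 3 at row 2, column 1; remove 9 from row 2 of P and reverse-bump: 9 enters row 1 and ejects 3. So w(3) = 3. P is now [[1, 9]].
Step i=2: Q has 2 at row 1, column 2; remove that cell from P, ejecting 9. So w(2) = 9. P is now [[1]].
Step i=1: Q has 1 at row 1, column 1; remove that cell from P, ejecting 1. So w(1) = 1. P is now [].

So w = 1 9 3 10 8 5 6 7 4 2.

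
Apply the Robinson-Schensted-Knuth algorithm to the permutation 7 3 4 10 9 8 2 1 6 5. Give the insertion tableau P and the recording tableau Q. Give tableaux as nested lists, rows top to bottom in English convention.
P = [[1, 4, 5], [2, 6], [3, 8], [7, 9], [10]], Q = [[1, 3, 4], [2, 5], [6, 9], [7, 10], [8]]

Insert each entry of the permutation into P by Schensted row insertion, recording in Q the position of each new cell.

Insert 7: appended to row 1. P = [[7]].
Insert 3: 3 bumps 7 from row 1; 7 starts row 2. P = [[3], [7]].
Insert 4: appended to row 1. P = [[3, 4], [7]].
Insert 10: appended to row 1. P = [[3, 4, 10], [7]].
Insert 9: 9 bumps 10 from row 1; 10 appends to row 2. P = [[3, 4, 9], [7, 10]].
Insert 8: 8 bumps 9 from row 1; 9 bumps 10 from row 2; 10 starts row 3. P = [[3, 4, 8], [7, 9], [10]].
Insert 2: 2 bumps 3 from row 1; 3 bumps 7 from row 2; 7 bumps 10 from row 3; 10 starts row 4. P = [[2, 4, 8], [3, 9], [7], [10]].
Insert 1: 1 bumps 2 from row 1; 2 bumps 3 from row 2; 3 bumps 7 from row 3; 7 bumps 10 from row 4; 10 starts row 5. P = [[1, 4, 8], [2, 9], [3], [7], [10]].
Insert 6: 6 bumps 8 from row 1; 8 bumps 9 from row 2; 9 appends to row 3. P = [[1, 4, 6], [2, 8], [3, 9], [7], [10]].
Insert 5: 5 bumps 6 from row 1; 6 bumps 8 from row 2; 8 bumps 9 from row 3; 9 appends to row 4. P = [[1, 4, 5], [2, 6], [3, 8], [7, 9], [10]].

So P = [[1, 4, 5], [2, 6], [3, 8], [7, 9], [10]], Q = [[1, 3, 4], [2, 5], [6, 9], [7, 10], [8]].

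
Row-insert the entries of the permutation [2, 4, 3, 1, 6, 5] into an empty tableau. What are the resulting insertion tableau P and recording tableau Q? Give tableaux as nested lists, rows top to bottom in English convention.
Insert each entry of the permutation into P by Schensted row insertion, recording in Q the position of each new cell.

Insert 2: appended to row 1. P = [[2]], Q = [[1]].
Insert 4: appended to row 1. P = [[2, 4]], Q = [[1, 2]].
Insert 3: 3 bumps 4 from row 1; 4 starts row 2. P = [[2, 3], [4]], Q = [[1, 2], [3]].
Insert 1: 1 bumps 2 from row 1; 2 bumps 4 from row 2; 4 starts row 3. P = [[1, 3], [2], [4]], Q = [[1, 2], [3], [4]].
Insert 6: appended to row 1. P = [[1, 3, 6], [2], [4]], Q = [[1, 2, 5], [3], [4]].
Insert 5: 5 bumps 6 from row 1; 6 appends to row 2. P = [[1, 3, 5], [2, 6], [4]], Q = [[1, 2, 5], [3, 6], [4]].

So P = [[1, 3, 5], [2, 6], [4]], Q = [[1, 2, 5], [3, 6], [4]].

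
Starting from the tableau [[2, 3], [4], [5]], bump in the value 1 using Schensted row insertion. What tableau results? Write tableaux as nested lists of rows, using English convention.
[[1, 3], [2], [4], [5]]

In row 1, 1 replaces 2 (the leftmost entry greater than 1); 2 is bumped to row 2. In row 2, 2 replaces 4 (the leftmost entry greater than 2); 4 is bumped to row 3. In row 3, 4 replaces 5 (the leftmost entry greater than 4); 5 is bumped to row 4. 5 starts a new row 4. The new tableau is [[1, 3], [2], [4], [5]].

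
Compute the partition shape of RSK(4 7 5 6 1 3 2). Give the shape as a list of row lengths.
[3, 2, 1, 1]

RSK row insertion gives P = [[1, 2, 6], [3, 5], [4], [7]], which has shape [3, 2, 1, 1].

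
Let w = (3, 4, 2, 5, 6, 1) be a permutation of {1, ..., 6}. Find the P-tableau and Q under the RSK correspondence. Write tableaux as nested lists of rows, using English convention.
Insert each entry of the permutation into P by Schensted row insertion, recording in Q the position of each new cell.

Insert 3: appended to row 1. P = [[3]].
Insert 4: appended to row 1. P = [[3, 4]].
Insert 2: 2 bumps 3 from row 1; 3 starts row 2. P = [[2, 4], [3]].
Insert 5: appended to row 1. P = [[2, 4, 5], [3]].
Insert 6: appended to row 1. P = [[2, 4, 5, 6], [3]].
Insert 1: 1 bumps 2 from row 1; 2 bumps 3 from row 2; 3 starts row 3. P = [[1, 4, 5, 6], [2], [3]].

So P = [[1, 4, 5, 6], [2], [3]], Q = [[1, 2, 4, 5], [3], [6]].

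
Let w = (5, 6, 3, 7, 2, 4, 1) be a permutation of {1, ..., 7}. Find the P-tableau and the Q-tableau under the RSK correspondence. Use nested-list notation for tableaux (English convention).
P = [[1, 4, 7], [2, 6], [3], [5]], Q = [[1, 2, 4], [3, 6], [5], [7]]

Insert each entry of the permutation into P by Schensted row insertion, recording in Q the position of each new cell.

After inserting 5: P = [[5]].
After inserting 6: P = [[5, 6]].
After inserting 3: P = [[3, 6], [5]].
After inserting 7: P = [[3, 6, 7], [5]].
After inserting 2: P = [[2, 6, 7], [3], [5]].
After inserting 4: P = [[2, 4, 7], [3, 6], [5]].
After inserting 1: P = [[1, 4, 7], [2, 6], [3], [5]].

So P = [[1, 4, 7], [2, 6], [3], [5]], Q = [[1, 2, 4], [3, 6], [5], [7]].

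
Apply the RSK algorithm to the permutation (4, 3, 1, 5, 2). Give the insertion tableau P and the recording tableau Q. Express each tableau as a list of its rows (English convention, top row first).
P = [[1, 2], [3, 5], [4]], Q = [[1, 4], [2, 5], [3]]

Insert each entry of the permutation into P by Schensted row insertion, recording in Q the position of each new cell.

Insert 4: appended to row 1. P = [[4]], Q = [[1]].
Insert 3: 3 bumps 4 from row 1; 4 starts row 2. P = [[3], [4]], Q = [[1], [2]].
Insert 1: 1 bumps 3 from row 1; 3 bumps 4 from row 2; 4 starts row 3. P = [[1], [3], [4]], Q = [[1], [2], [3]].
Insert 5: appended to row 1. P = [[1, 5], [3], [4]], Q = [[1, 4], [2], [3]].
Insert 2: 2 bumps 5 from row 1; 5 appends to row 2. P = [[1, 2], [3, 5], [4]], Q = [[1, 4], [2, 5], [3]].

So P = [[1, 2], [3, 5], [4]], Q = [[1, 4], [2, 5], [3]].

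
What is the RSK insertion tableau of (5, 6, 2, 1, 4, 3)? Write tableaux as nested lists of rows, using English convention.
Insert 5: appended to row 1. P = [[5]].
Insert 6: appended to row 1. P = [[5, 6]].
Insert 2: 2 bumps 5 from row 1; 5 starts row 2. P = [[2, 6], [5]].
Insert 1: 1 bumps 2 from row 1; 2 bumps 5 from row 2; 5 starts row 3. P = [[1, 6], [2], [5]].
Insert 4: 4 bumps 6 from row 1; 6 appends to row 2. P = [[1, 4], [2, 6], [5]].
Insert 3: 3 bumps 4 from row 1; 4 bumps 6 from row 2; 6 appends to row 3. P = [[1, 3], [2, 4], [5, 6]].

So P = [[1, 3], [2, 4], [5, 6]].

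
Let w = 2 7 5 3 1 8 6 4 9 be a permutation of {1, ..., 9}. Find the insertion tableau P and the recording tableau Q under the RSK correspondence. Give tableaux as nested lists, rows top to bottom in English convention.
Insert each entry of the permutation into P by Schensted row insertion, recording in Q the position of each new cell.

Insert 2: appended to row 1. P = [[2]], Q = [[1]].
Insert 7: appended to row 1. P = [[2, 7]], Q = [[1, 2]].
Insert 5: 5 bumps 7 from row 1; 7 starts row 2. P = [[2, 5], [7]], Q = [[1, 2], [3]].
Insert 3: 3 bumps 5 from row 1; 5 bumps 7 from row 2; 7 starts row 3. P = [[2, 3], [5], [7]], Q = [[1, 2], [3], [4]].
Insert 1: 1 bumps 2 from row 1; 2 bumps 5 from row 2; 5 bumps 7 from row 3; 7 starts row 4. P = [[1, 3], [2], [5], [7]], Q = [[1, 2], [3], [4], [5]].
Insert 8: appended to row 1. P = [[1, 3, 8], [2], [5], [7]], Q = [[1, 2, 6], [3], [4], [5]].
Insert 6: 6 bumps 8 from row 1; 8 appends to row 2. P = [[1, 3, 6], [2, 8], [5], [7]], Q = [[1, 2, 6], [3, 7], [4], [5]].
Insert 4: 4 bumps 6 from row 1; 6 bumps 8 from row 2; 8 appends to row 3. P = [[1, 3, 4], [2, 6], [5, 8], [7]], Q = [[1, 2, 6], [3, 7], [4, 8], [5]].
Insert 9: appended to row 1. P = [[1, 3, 4, 9], [2, 6], [5, 8], [7]], Q = [[1, 2, 6, 9], [3, 7], [4, 8], [5]].

So P = [[1, 3, 4, 9], [2, 6], [5, 8], [7]], Q = [[1, 2, 6, 9], [3, 7], [4, 8], [5]].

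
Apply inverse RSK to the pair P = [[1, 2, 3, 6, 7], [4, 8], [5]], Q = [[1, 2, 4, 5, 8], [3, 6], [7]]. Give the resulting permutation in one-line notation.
1 5 2 4 8 6 3 7

Reverse RSK: for i = n, n-1, ..., 1, locate i in Q, remove the corresponding corner cell from P, and reverse-bump its entry up through P; the value ejected from row 1 is w(i).

So w = 1 5 2 4 8 6 3 7.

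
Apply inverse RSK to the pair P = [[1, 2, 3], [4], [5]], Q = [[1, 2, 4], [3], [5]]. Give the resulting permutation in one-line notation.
Reverse RSK: for i = n, n-1, ..., 1, locate i in Q, remove the corresponding corner cell from P, and reverse-bump its entry up through P; the value ejected from row 1 is w(i).

So w = 1 5 2 4 3.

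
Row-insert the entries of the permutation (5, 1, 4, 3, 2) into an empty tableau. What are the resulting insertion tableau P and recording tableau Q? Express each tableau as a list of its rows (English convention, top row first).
Insert each entry of the permutation into P by Schensted row insertion, recording in Q the position of each new cell.

Insert 5: appended to row 1. P = [[5]].
Insert 1: 1 bumps 5 from row 1; 5 starts row 2. P = [[1], [5]].
Insert 4: appended to row 1. P = [[1, 4], [5]].
Insert 3: 3 bumps 4 from row 1; 4 bumps 5 from row 2; 5 starts row 3. P = [[1, 3], [4], [5]].
Insert 2: 2 bumps 3 from row 1; 3 bumps 4 from row 2; 4 bumps 5 from row 3; 5 starts row 4. P = [[1, 2], [3], [4], [5]].

So P = [[1, 2], [3], [4], [5]], Q = [[1, 3], [2], [4], [5]].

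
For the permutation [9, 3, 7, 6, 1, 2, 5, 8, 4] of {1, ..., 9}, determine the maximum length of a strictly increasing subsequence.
4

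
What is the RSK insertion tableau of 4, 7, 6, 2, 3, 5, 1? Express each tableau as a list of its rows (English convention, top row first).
P = [[1, 3, 5], [2, 6], [4], [7]]

Insert 4: appended to row 1. P = [[4]].
Insert 7: appended to row 1. P = [[4, 7]].
Insert 6: 6 bumps 7 from row 1; 7 starts row 2. P = [[4, 6], [7]].
Insert 2: 2 bumps 4 from row 1; 4 bumps 7 from row 2; 7 starts row 3. P = [[2, 6], [4], [7]].
Insert 3: 3 bumps 6 from row 1; 6 appends to row 2. P = [[2, 3], [4, 6], [7]].
Insert 5: appended to row 1. P = [[2, 3, 5], [4, 6], [7]].
Insert 1: 1 bumps 2 from row 1; 2 bumps 4 from row 2; 4 bumps 7 from row 3; 7 starts row 4. P = [[1, 3, 5], [2, 6], [4], [7]].

So P = [[1, 3, 5], [2, 6], [4], [7]].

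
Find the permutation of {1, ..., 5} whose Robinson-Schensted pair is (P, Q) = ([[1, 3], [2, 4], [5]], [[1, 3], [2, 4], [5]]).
2 1 5 4 3

Reverse the RSK construction: for i from n down to 1, find the cell of Q containing i, remove the entry at that cell from P, and reverse-bump it up through P; the value ejected from row 1 is w(i).

Step i=5: Q has 5 at row 3, column 1; remove 5 from row 3 of P and reverse-bump: 5 enters row 2 and ejects 4; 4 enters row 1 and ejects 3. So w(5) = 3. P is now [[1, 4], [2, 5]].
Step i=4: Q has 4 at row 2, column 2; remove 5 from row 2 of P and reverse-bump: 5 enters row 1 and ejects 4. So w(4) = 4. P is now [[1, 5], [2]].
Step i=3: Q has 3 at row 1, column 2; remove that cell from P, ejecting 5. So w(3) = 5. P is now [[1], [2]].
Step i=2: Q has 2 at row 2, column 1; remove 2 from row 2 of P and reverse-bump: 2 enters row 1 and ejects 1. So w(2) = 1. P is now [[2]].
Step i=1: Q has 1 at row 1, column 1; remove that cell from P, ejecting 2. So w(1) = 2. P is now [].

So w = 2 1 5 4 3.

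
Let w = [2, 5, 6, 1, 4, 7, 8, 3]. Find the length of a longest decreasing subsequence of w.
3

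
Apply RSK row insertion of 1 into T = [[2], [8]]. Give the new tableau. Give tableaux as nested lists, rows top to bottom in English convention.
In row 1, 1 replaces 2 (the leftmost entry greater than 1); 2 is bumped to row 2. In row 2, 2 replaces 8 (the leftmost entry greater than 2); 8 is bumped to row 3. 8 starts a new row 3. The new tableau is [[1], [2], [8]].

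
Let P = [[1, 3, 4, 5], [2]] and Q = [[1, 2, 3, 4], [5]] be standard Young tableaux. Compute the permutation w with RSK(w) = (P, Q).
2 3 4 5 1

Reverse RSK: for i = n, n-1, ..., 1, locate i in Q, remove the corresponding corner cell from P, and reverse-bump its entry up through P; the value ejected from row 1 is w(i).

So w = 2 3 4 5 1.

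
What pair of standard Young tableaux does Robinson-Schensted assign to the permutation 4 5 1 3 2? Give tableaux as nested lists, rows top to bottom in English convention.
P = [[1, 2], [3, 5], [4]], Q = [[1, 2], [3, 4], [5]]

Insert each entry of the permutation into P by Schensted row insertion, recording in Q the position of each new cell.

Insert 4: appended to row 1. P = [[4]].
Insert 5: appended to row 1. P = [[4, 5]].
Insert 1: 1 bumps 4 from row 1; 4 starts row 2. P = [[1, 5], [4]].
Insert 3: 3 bumps 5 from row 1; 5 appends to row 2. P = [[1, 3], [4, 5]].
Insert 2: 2 bumps 3 from row 1; 3 bumps 4 from row 2; 4 starts row 3. P = [[1, 2], [3, 5], [4]].

So P = [[1, 2], [3, 5], [4]], Q = [[1, 2], [3, 4], [5]].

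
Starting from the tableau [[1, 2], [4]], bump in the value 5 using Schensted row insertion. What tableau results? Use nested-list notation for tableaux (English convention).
5 is larger than every entry of row 1, so it is appended to row 1. The new tableau is [[1, 2, 5], [4]].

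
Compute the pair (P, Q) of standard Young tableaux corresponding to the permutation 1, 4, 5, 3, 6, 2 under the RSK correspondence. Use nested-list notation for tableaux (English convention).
Insert each entry of the permutation into P by Schensted row insertion, recording in Q the position of each new cell.

Insert 1: appended to row 1. P = [[1]].
Insert 4: appended to row 1. P = [[1, 4]].
Insert 5: appended to row 1. P = [[1, 4, 5]].
Insert 3: 3 bumps 4 from row 1; 4 starts row 2. P = [[1, 3, 5], [4]].
Insert 6: appended to row 1. P = [[1, 3, 5, 6], [4]].
Insert 2: 2 bumps 3 from row 1; 3 bumps 4 from row 2; 4 starts row 3. P = [[1, 2, 5, 6], [3], [4]].

So P = [[1, 2, 5, 6], [3], [4]], Q = [[1, 2, 3, 5], [4], [6]].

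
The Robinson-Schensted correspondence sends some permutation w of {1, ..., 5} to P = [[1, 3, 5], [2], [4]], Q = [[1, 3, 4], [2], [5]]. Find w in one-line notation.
Reverse the RSK construction: for i from n down to 1, find the cell of Q containing i, remove the entry at that cell from P, and reverse-bump it up through P; the value ejected from row 1 is w(i).

Step i=5: Q has 5 at row 3, column 1; remove 4 from row 3 of P and reverse-bump: 4 enters row 2 and ejects 2; 2 enters row 1 and ejects 1. So w(5) = 1. P is now [[2, 3, 5], [4]].
Step i=4: Q has 4 at row 1, column 3; remove that cell from P, ejecting 5. So w(4) = 5. P is now [[2, 3], [4]].
Step i=3: Q has 3 at row 1, column 2; remove that cell from P, ejecting 3. So w(3) = 3. P is now [[2], [4]].
Step i=2: Q has 2 at row 2, column 1; remove 4 from row 2 of P and reverse-bump: 4 enters row 1 and ejects 2. So w(2) = 2. P is now [[4]].
Step i=1: Q has 1 at row 1, column 1; remove that cell from P, ejecting 4. So w(1) = 4. P is now [].

So w = 4 2 3 5 1.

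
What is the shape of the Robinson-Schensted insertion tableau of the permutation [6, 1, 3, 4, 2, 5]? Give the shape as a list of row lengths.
Row-insert each entry into an empty tableau.

After inserting 6: P = [[6]].
After inserting 1: P = [[1], [6]].
After inserting 3: P = [[1, 3], [6]].
After inserting 4: P = [[1, 3, 4], [6]].
After inserting 2: P = [[1, 2, 4], [3], [6]].
After inserting 5: P = [[1, 2, 4, 5], [3], [6]].

The final insertion tableau P = [[1, 2, 4, 5], [3], [6]] has shape [4, 1, 1].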